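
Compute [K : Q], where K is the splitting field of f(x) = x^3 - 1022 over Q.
[K : Q] = 6

The roots of x^3 - 1022 are ∛1022, ω∛1022, ω^2∛1022 where ω = e^(2πi/3) is a primitive cube root of unity, so K = Q(∛1022, ω). Now [Q(∛1022):Q] = 3 (since 1022 is not a perfect cube, x^3 - 1022 is irreducible) and [Q(ω):Q] = 2. Both 2 and 3 divide [K:Q], and [K:Q] ≤ 3·2 = 6, so [K:Q] = 6. (Equivalently: Q(∛1022) ⊂ R but ω ∉ R, so [K : Q(∛1022)] = 2.)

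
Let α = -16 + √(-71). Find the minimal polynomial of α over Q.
m_α(x) = x^2 + 32x + 327

From α + 16 = √(-71), squaring gives (α + 16)^2 = -71, i.e. α^2 + 32α + 256 = -71, so α^2 + 32α + 327 = 0. The discriminant of x^2 + 32x + 327 is (32)^2 - 4·(327) = 1024 - 1308 = -284, and 4·(-71) is not a perfect square in Q since -71 is squarefree and ≠ 1. Hence x^2 + 32x + 327 is irreducible over Q and is the minimal polynomial of α.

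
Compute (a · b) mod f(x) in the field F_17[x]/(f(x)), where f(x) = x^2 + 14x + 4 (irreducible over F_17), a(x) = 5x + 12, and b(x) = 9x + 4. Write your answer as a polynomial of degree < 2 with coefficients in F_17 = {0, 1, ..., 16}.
a · b ≡ 8x + 4 (mod f(x))

Multiply in F_17[x]: a(x)·b(x) = (5x + 12)·(9x + 4) = 11x^2 + 9x + 14. This has degree ≥ 2, so divide by f(x) over F_17: 11x^2 + 9x + 14 = (11)·(x^2 + 14x + 4) + (8x + 4). Hence a·b ≡ 8x + 4 (mod f). (F_17[x]/(f) is a field with 17^2 = 289 elements since f is irreducible of degree 2.)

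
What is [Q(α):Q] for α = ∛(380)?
[Q(α):Q] = 3

The minimal polynomial of α is x^3 - 380, irreducible over Q since 380 is not a perfect cube (so x^3 - 380 has no rational root). Hence [Q(α):Q] = deg(m_α) = 3.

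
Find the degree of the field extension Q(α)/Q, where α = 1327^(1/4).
[Q(α):Q] = 4

α is a root of x^4 - 1327. By Eisenstein's criterion at the prime p = 1327 (which divides the constant term 1327 but p^2 = 1760929 does not, since 1327 is squarefree), x^4 - 1327 is irreducible over Q. Hence [Q(α):Q] = 4.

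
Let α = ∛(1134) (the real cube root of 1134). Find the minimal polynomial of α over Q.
m_α(x) = x^3 - 1134

α satisfies α^3 = 1134, so x^3 - 1134 annihilates α. By the rational root test, a rational root p/q (in lowest terms) of x^3 - 1134 would satisfy p^3 = 1134 q^3, forcing q = 1 and p^3 = 1134; but 1134 is not a perfect cube, contradiction. A monic cubic over Q with no rational root is irreducible (any nontrivial factorization would include a linear factor). Hence x^3 - 1134 is the minimal polynomial of α, and in particular [Q(α):Q] = 3.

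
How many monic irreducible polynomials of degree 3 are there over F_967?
There are 301410032 monic irreducible polynomials of degree 3 over F_967

Each element of F_{967^3} that lies in no proper subfield is a root of exactly one monic irreducible of degree 3 over F_967, and each such polynomial has 3 distinct roots in F_{967^3}. By Möbius inversion the count is N_967(3) = (1/3) Σ_{d|3} μ(3/d) · 967^d = (1/3)(μ(3)·967^1 + μ(1)·967^3) = 904230096/3 = 301410032.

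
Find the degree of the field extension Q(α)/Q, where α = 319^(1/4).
[Q(α):Q] = 4

α is a root of x^4 - 319. By Eisenstein's criterion at the prime p = 11 (which divides the constant term 319 but p^2 = 121 does not, since 319 is squarefree), x^4 - 319 is irreducible over Q. Hence [Q(α):Q] = 4.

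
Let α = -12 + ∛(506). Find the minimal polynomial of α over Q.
m_α(x) = x^3 + 36x^2 + 432x + 1222

Set β = α + 12 = ∛(506), so β^3 = 506. Then (α + 12)^3 - 506 = 0, i.e. α is a root of g(x) = (x + 12)^3 - 506 = x^3 + 36x^2 + 432x + 1222. Since g(x) = h(x + 12) where h(x) = x^3 - 506, and h is irreducible over Q (because 506 is not a perfect cube, so h has no rational root, and a monic cubic with no rational root is irreducible), g is also irreducible (irreducibility is preserved under the substitution x → x + 12). Hence m_α(x) = x^3 + 36x^2 + 432x + 1222.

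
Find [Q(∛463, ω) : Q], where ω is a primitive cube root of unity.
[Q(∛463, ω) : Q] = 6

[Q(∛463):Q] = 3 (min poly x^3 - 463, irreducible since 463 is not a perfect cube). [Q(ω):Q] = 2 (min poly x^2 + x + 1). Since Q(∛463) ⊂ R and ω ∉ R, we have ω ∉ Q(∛463), so x^2 + x + 1 remains irreducible over Q(∛463) and [Q(∛463, ω) : Q(∛463)] = 2. By the tower law, [Q(∛463, ω) : Q] = 3 · 2 = 6. (In fact Q(∛463, ω) is the splitting field of x^3 - 463 over Q.)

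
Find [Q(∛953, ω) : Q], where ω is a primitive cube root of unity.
[Q(∛953, ω) : Q] = 6

[Q(∛953):Q] = 3 (min poly x^3 - 953, irreducible since 953 is not a perfect cube). [Q(ω):Q] = 2 (min poly x^2 + x + 1). Since Q(∛953) ⊂ R and ω ∉ R, we have ω ∉ Q(∛953), so x^2 + x + 1 remains irreducible over Q(∛953) and [Q(∛953, ω) : Q(∛953)] = 2. By the tower law, [Q(∛953, ω) : Q] = 3 · 2 = 6. (In fact Q(∛953, ω) is the splitting field of x^3 - 953 over Q.)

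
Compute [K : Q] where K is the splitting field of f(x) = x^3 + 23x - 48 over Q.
[K : Q] = 6

By the rational root test, any rational root of the monic integer polynomial f(x) = x^3 + 23x - 48 must be an integer dividing the constant term -48, i.e. one of ±{1, 2, 3, 4, 6, 8, 12, 16, 24, 48}. Evaluating: f(1) = -24, f(-1) = -72, f(2) = 6, f(-2) = -102, f(3) = 48, f(-3) = -144, f(4) = 108, f(-4) = -204, f(6) = 306, f(-6) = -402, f(8) = 648, f(-8) = -744, f(12) = 1956, f(-12) = -2052, f(16) = 4416, f(-16) = -4512, f(24) = 14328, f(-24) = -14424, f(48) = 111648, f(-48) = -111744; none is 0, so f has no rational root and is therefore irreducible over Q (a cubic with no linear factor over a field is irreducible). For an irreducible cubic, the Galois group is A_3 or S_3 according as the discriminant disc(f) = -4a^3 - 27b^2 = -4·(23)^3 - 27·(-48)^2 = -110876 is or is not a square in Q. Here disc(f) = -110876 is not a perfect square in Q, so the Galois group of f over Q is not contained in A_3 and must be all of S_3. The splitting field has degree |S_3| = 6 over Q, so [K : Q] = 6.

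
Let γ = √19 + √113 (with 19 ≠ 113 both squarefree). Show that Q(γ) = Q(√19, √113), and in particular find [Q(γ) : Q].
[Q(γ) : Q] = 4 (equivalently, Q(γ) = Q(√19, √113))

Obviously Q(γ) ⊆ Q(√19, √113), and [Q(√19, √113):Q] = 4 (since 19, 113 are distinct squarefree integers > 1 with 2147 not a perfect square). To show equality we compute the minimal polynomial of γ. From γ = √19 + √113: γ^2 = 19 + 2√(2147) + 113 = 132 + 2√(2147), so γ^2 - 132 = 2√(2147); squaring, (γ^2 - 132)^2 = 4·2147, i.e. γ^4 - 264γ^2 + 17424 - 8588 = 0, i.e. γ^4 - 264γ^2 + 8836 = 0. So γ is a root of x^4 - 264x^2 + 8836. This polynomial is irreducible over Q: it has no rational root (each ±√19 ± √113 is irrational), and any factorization into two quadratics over Q would force √(2147) ∈ Q (pairing opposite roots) or √19, √113 ∈ Q (other pairings), all impossible. Hence [Q(γ):Q] = 4 = [Q(√19, √113):Q], so Q(γ) = Q(√19, √113).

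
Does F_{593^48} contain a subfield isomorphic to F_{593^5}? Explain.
No: F_{593^5} is not a subfield of F_{593^48}

F_{p^m} embeds in F_{p^n} iff m | n. Here 5 ∤ 48 (since 48 = 9·5 + 3 with remainder 3 ≠ 0), so F_{593^5} is not a subfield of F_{593^48}. Equivalently: if it were, the tower law would give 5 = [F_{593^5}:F_593] dividing [F_{593^48}:F_593] = 48, contradiction.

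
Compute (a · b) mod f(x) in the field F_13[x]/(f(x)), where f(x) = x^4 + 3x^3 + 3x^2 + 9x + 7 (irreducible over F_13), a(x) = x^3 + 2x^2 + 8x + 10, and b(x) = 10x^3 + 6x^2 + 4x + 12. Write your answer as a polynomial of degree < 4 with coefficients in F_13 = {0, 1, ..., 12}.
a · b ≡ 12x^3 + 4x^2 + 8x + 3 (mod f(x))

Multiply in F_13[x]: a(x)·b(x) = (x^3 + 2x^2 + 8x + 10)·(10x^3 + 6x^2 + 4x + 12) = 10x^6 + 5x^4 + 12x^3 + 12x^2 + 6x + 3. This has degree ≥ 4, so divide by f(x) over F_13: 10x^6 + 5x^4 + 12x^3 + 12x^2 + 6x + 3 = (10x^2 + 9x)·(x^4 + 3x^3 + 3x^2 + 9x + 7) + (12x^3 + 4x^2 + 8x + 3). Hence a·b ≡ 12x^3 + 4x^2 + 8x + 3 (mod f). (F_13[x]/(f) is a field with 13^4 = 28561 elements since f is irreducible of degree 4.)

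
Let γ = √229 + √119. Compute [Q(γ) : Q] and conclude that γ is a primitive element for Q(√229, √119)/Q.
[Q(γ) : Q] = 4 (equivalently, Q(γ) = Q(√229, √119))

Obviously Q(γ) ⊆ Q(√229, √119), and [Q(√229, √119):Q] = 4 (since 229, 119 are distinct squarefree integers > 1 with 27251 not a perfect square). To show equality we compute the minimal polynomial of γ. From γ = √229 + √119: γ^2 = 229 + 2√(27251) + 119 = 348 + 2√(27251), so γ^2 - 348 = 2√(27251); squaring, (γ^2 - 348)^2 = 4·27251, i.e. γ^4 - 696γ^2 + 121104 - 109004 = 0, i.e. γ^4 - 696γ^2 + 12100 = 0. So γ is a root of x^4 - 696x^2 + 12100. This polynomial is irreducible over Q: it has no rational root (each ±√229 ± √119 is irrational), and any factorization into two quadratics over Q would force √(27251) ∈ Q (pairing opposite roots) or √229, √119 ∈ Q (other pairings), all impossible. Hence [Q(γ):Q] = 4 = [Q(√229, √119):Q], so Q(γ) = Q(√229, √119).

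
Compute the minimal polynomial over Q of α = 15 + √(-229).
m_α(x) = x^2 - 30x + 454

From α - 15 = √(-229), squaring gives (α - 15)^2 = -229, i.e. α^2 - 30α + 225 = -229, so α^2 - 30α + 454 = 0. The discriminant of x^2 - 30x + 454 is (-30)^2 - 4·(454) = 900 - 1816 = -916, and 4·(-229) is not a perfect square in Q since -229 is squarefree and ≠ 1. Hence x^2 - 30x + 454 is irreducible over Q and is the minimal polynomial of α.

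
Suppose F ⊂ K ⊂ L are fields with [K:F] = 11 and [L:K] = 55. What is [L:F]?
[L:F] = 605

The tower law says that for any tower of field extensions F ⊂ K ⊂ L with finite degrees, [L:F] = [L:K] · [K:F]. Here this gives [L:F] = 55 · 11 = 605.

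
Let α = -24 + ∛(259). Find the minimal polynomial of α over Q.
m_α(x) = x^3 + 72x^2 + 1728x + 13565

Set β = α + 24 = ∛(259), so β^3 = 259. Then (α + 24)^3 - 259 = 0, i.e. α is a root of g(x) = (x + 24)^3 - 259 = x^3 + 72x^2 + 1728x + 13565. Since g(x) = h(x + 24) where h(x) = x^3 - 259, and h is irreducible over Q (because 259 is not a perfect cube, so h has no rational root, and a monic cubic with no rational root is irreducible), g is also irreducible (irreducibility is preserved under the substitution x → x + 24). Hence m_α(x) = x^3 + 72x^2 + 1728x + 13565.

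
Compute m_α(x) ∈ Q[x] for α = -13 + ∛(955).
m_α(x) = x^3 + 39x^2 + 507x + 1242

Set β = α + 13 = ∛(955), so β^3 = 955. Then (α + 13)^3 - 955 = 0, i.e. α is a root of g(x) = (x + 13)^3 - 955 = x^3 + 39x^2 + 507x + 1242. Since g(x) = h(x + 13) where h(x) = x^3 - 955, and h is irreducible over Q (because 955 is not a perfect cube, so h has no rational root, and a monic cubic with no rational root is irreducible), g is also irreducible (irreducibility is preserved under the substitution x → x + 13). Hence m_α(x) = x^3 + 39x^2 + 507x + 1242.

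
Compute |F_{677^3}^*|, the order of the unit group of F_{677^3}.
|F_{677^3}^*| = 310288732

F_{677^3} has 677^3 = 310288733 elements; its multiplicative group consists of all nonzero elements, so |F_{677^3}^*| = 310288733 - 1 = 310288732. (It is cyclic since any finite subgroup of the multiplicative group of a field is cyclic.)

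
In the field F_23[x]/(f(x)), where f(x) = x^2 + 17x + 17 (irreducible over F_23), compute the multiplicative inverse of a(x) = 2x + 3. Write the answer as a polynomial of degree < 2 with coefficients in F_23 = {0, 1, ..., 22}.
a(x)^(-1) ≡ x + 4 (mod f(x))

Since f is irreducible over F_23, F_23[x]/(f) is a field and a(x) ≠ 0 has an inverse. Apply the extended Euclidean algorithm to f(x) and a(x) in F_23[x]: f(x) = (12x + 2)·a(x) + (11). The last nonzero remainder is the constant 11 = gcd(f, a) in F_23. Back-substituting through the division chain expresses 11 = s(x)·a(x) + t(x)·f(x) with s(x) ≡ 11x + 21 (mod f), so (11x + 21)·a(x) ≡ 11 (mod f). Multiplying by 11^(-1) ≡ 21 in F_23 gives a(x)^(-1) ≡ 21·(11x + 21) ≡ x + 4 (mod f). Check: (2x + 3)·(x + 4) = 2x^2 + 11x + 12 ≡ 1 (mod x^2 + 17x + 17).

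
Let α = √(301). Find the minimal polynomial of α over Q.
m_α(x) = x^2 - 301

α satisfies α^2 - 301 = 0, so x^2 - 301 annihilates α. Since d = 301 is squarefree and ≠ 1, it is not a perfect square in Q, so x^2 - 301 has no rational root and is therefore irreducible over Q (a degree-2 polynomial over a field is irreducible iff it has no root). Hence m_α(x) = x^2 - 301.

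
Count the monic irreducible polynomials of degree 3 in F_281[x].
There are 7395920 monic irreducible polynomials of degree 3 over F_281

Each element of F_{281^3} that lies in no proper subfield is a root of exactly one monic irreducible of degree 3 over F_281, and each such polynomial has 3 distinct roots in F_{281^3}. By Möbius inversion the count is N_281(3) = (1/3) Σ_{d|3} μ(3/d) · 281^d = (1/3)(μ(3)·281^1 + μ(1)·281^3) = 22187760/3 = 7395920.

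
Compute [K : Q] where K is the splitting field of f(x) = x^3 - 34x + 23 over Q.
[K : Q] = 6

By the rational root test, any rational root of the monic integer polynomial f(x) = x^3 - 34x + 23 must be an integer dividing the constant term 23, i.e. one of ±{1, 23}. Evaluating: f(1) = -10, f(-1) = 56, f(23) = 11408, f(-23) = -11362; none is 0, so f has no rational root and is therefore irreducible over Q (a cubic with no linear factor over a field is irreducible). For an irreducible cubic, the Galois group is A_3 or S_3 according as the discriminant disc(f) = -4a^3 - 27b^2 = -4·(-34)^3 - 27·(23)^2 = 142933 is or is not a square in Q. Here disc(f) = 142933 is not a perfect square in Q, so the Galois group of f over Q is not contained in A_3 and must be all of S_3. The splitting field has degree |S_3| = 6 over Q, so [K : Q] = 6.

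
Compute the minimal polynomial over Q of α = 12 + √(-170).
m_α(x) = x^2 - 24x + 314

From α - 12 = √(-170), squaring gives (α - 12)^2 = -170, i.e. α^2 - 24α + 144 = -170, so α^2 - 24α + 314 = 0. The discriminant of x^2 - 24x + 314 is (-24)^2 - 4·(314) = 576 - 1256 = -680, and 4·(-170) is not a perfect square in Q since -170 is squarefree and ≠ 1. Hence x^2 - 24x + 314 is irreducible over Q and is the minimal polynomial of α.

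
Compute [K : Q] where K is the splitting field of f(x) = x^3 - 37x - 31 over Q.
[K : Q] = 6

By the rational root test, any rational root of the monic integer polynomial f(x) = x^3 - 37x - 31 must be an integer dividing the constant term -31, i.e. one of ±{1, 31}. Evaluating: f(1) = -67, f(-1) = 5, f(31) = 28613, f(-31) = -28675; none is 0, so f has no rational root and is therefore irreducible over Q (a cubic with no linear factor over a field is irreducible). For an irreducible cubic, the Galois group is A_3 or S_3 according as the discriminant disc(f) = -4a^3 - 27b^2 = -4·(-37)^3 - 27·(-31)^2 = 176665 is or is not a square in Q. Here disc(f) = 176665 is not a perfect square in Q, so the Galois group of f over Q is not contained in A_3 and must be all of S_3. The splitting field has degree |S_3| = 6 over Q, so [K : Q] = 6.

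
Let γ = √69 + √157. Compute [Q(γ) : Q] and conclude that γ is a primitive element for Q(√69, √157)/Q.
[Q(γ) : Q] = 4 (equivalently, Q(γ) = Q(√69, √157))

Obviously Q(γ) ⊆ Q(√69, √157), and [Q(√69, √157):Q] = 4 (since 69, 157 are distinct squarefree integers > 1 with 10833 not a perfect square). To show equality we compute the minimal polynomial of γ. From γ = √69 + √157: γ^2 = 69 + 2√(10833) + 157 = 226 + 2√(10833), so γ^2 - 226 = 2√(10833); squaring, (γ^2 - 226)^2 = 4·10833, i.e. γ^4 - 452γ^2 + 51076 - 43332 = 0, i.e. γ^4 - 452γ^2 + 7744 = 0. So γ is a root of x^4 - 452x^2 + 7744. This polynomial is irreducible over Q: it has no rational root (each ±√69 ± √157 is irrational), and any factorization into two quadratics over Q would force √(10833) ∈ Q (pairing opposite roots) or √69, √157 ∈ Q (other pairings), all impossible. Hence [Q(γ):Q] = 4 = [Q(√69, √157):Q], so Q(γ) = Q(√69, √157).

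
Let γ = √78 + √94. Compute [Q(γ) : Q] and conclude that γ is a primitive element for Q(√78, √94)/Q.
[Q(γ) : Q] = 4 (equivalently, Q(γ) = Q(√78, √94))

Obviously Q(γ) ⊆ Q(√78, √94), and [Q(√78, √94):Q] = 4 (since 78, 94 are distinct squarefree integers > 1 with 7332 not a perfect square). To show equality we compute the minimal polynomial of γ. From γ = √78 + √94: γ^2 = 78 + 2√(7332) + 94 = 172 + 2√(7332), so γ^2 - 172 = 2√(7332); squaring, (γ^2 - 172)^2 = 4·7332, i.e. γ^4 - 344γ^2 + 29584 - 29328 = 0, i.e. γ^4 - 344γ^2 + 256 = 0. So γ is a root of x^4 - 344x^2 + 256. This polynomial is irreducible over Q: it has no rational root (each ±√78 ± √94 is irrational), and any factorization into two quadratics over Q would force √(7332) ∈ Q (pairing opposite roots) or √78, √94 ∈ Q (other pairings), all impossible. Hence [Q(γ):Q] = 4 = [Q(√78, √94):Q], so Q(γ) = Q(√78, √94).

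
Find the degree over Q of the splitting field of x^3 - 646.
[K : Q] = 6

The roots of x^3 - 646 are ∛646, ω∛646, ω^2∛646 where ω = e^(2πi/3) is a primitive cube root of unity, so K = Q(∛646, ω). Now [Q(∛646):Q] = 3 (since 646 is not a perfect cube, x^3 - 646 is irreducible) and [Q(ω):Q] = 2. Both 2 and 3 divide [K:Q], and [K:Q] ≤ 3·2 = 6, so [K:Q] = 6. (Equivalently: Q(∛646) ⊂ R but ω ∉ R, so [K : Q(∛646)] = 2.)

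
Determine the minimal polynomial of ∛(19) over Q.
m_α(x) = x^3 - 19

α satisfies α^3 = 19, so x^3 - 19 annihilates α. By the rational root test, a rational root p/q (in lowest terms) of x^3 - 19 would satisfy p^3 = 19 q^3, forcing q = 1 and p^3 = 19; but 19 is not a perfect cube, contradiction. A monic cubic over Q with no rational root is irreducible (any nontrivial factorization would include a linear factor). Hence x^3 - 19 is the minimal polynomial of α, and in particular [Q(α):Q] = 3.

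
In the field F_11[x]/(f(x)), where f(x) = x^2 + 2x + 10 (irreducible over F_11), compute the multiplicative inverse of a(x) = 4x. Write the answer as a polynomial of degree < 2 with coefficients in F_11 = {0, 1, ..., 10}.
a(x)^(-1) ≡ 3x + 6 (mod f(x))

Since f is irreducible over F_11, F_11[x]/(f) is a field and a(x) ≠ 0 has an inverse. Apply the extended Euclidean algorithm to f(x) and a(x) in F_11[x]: f(x) = (3x + 6)·a(x) + (10). The last nonzero remainder is the constant 10 = gcd(f, a) in F_11. Back-substituting through the division chain expresses 10 = s(x)·a(x) + t(x)·f(x) with s(x) ≡ 8x + 5 (mod f), so (8x + 5)·a(x) ≡ 10 (mod f). Multiplying by 10^(-1) ≡ 10 in F_11 gives a(x)^(-1) ≡ 10·(8x + 5) ≡ 3x + 6 (mod f). Check: (4x)·(3x + 6) = x^2 + 2x ≡ 1 (mod x^2 + 2x + 10).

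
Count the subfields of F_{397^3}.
F_{397^3} has 2 subfields

The subfields of F_{p^n} are exactly the fields F_{p^d} for d | n (each is the fixed field of the unique index-d subgroup of Gal(F_{p^n}/F_p) ≅ Z/nZ). The divisors of n = 3 are {1, 3}, giving 2 subfields: F_{397^1}, F_{397^3}.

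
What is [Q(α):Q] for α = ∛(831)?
[Q(α):Q] = 3

The minimal polynomial of α is x^3 - 831, irreducible over Q since 831 is not a perfect cube (so x^3 - 831 has no rational root). Hence [Q(α):Q] = deg(m_α) = 3.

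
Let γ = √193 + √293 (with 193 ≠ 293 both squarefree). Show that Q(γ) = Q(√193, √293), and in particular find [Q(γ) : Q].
[Q(γ) : Q] = 4 (equivalently, Q(γ) = Q(√193, √293))

Obviously Q(γ) ⊆ Q(√193, √293), and [Q(√193, √293):Q] = 4 (since 193, 293 are distinct squarefree integers > 1 with 56549 not a perfect square). To show equality we compute the minimal polynomial of γ. From γ = √193 + √293: γ^2 = 193 + 2√(56549) + 293 = 486 + 2√(56549), so γ^2 - 486 = 2√(56549); squaring, (γ^2 - 486)^2 = 4·56549, i.e. γ^4 - 972γ^2 + 236196 - 226196 = 0, i.e. γ^4 - 972γ^2 + 10000 = 0. So γ is a root of x^4 - 972x^2 + 10000. This polynomial is irreducible over Q: it has no rational root (each ±√193 ± √293 is irrational), and any factorization into two quadratics over Q would force √(56549) ∈ Q (pairing opposite roots) or √193, √293 ∈ Q (other pairings), all impossible. Hence [Q(γ):Q] = 4 = [Q(√193, √293):Q], so Q(γ) = Q(√193, √293).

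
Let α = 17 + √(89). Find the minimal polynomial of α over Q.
m_α(x) = x^2 - 34x + 200

From α - 17 = √(89), squaring gives (α - 17)^2 = 89, i.e. α^2 - 34α + 289 = 89, so α^2 - 34α + 200 = 0. The discriminant of x^2 - 34x + 200 is (-34)^2 - 4·(200) = 1156 - 800 = 356, and 4·(89) is not a perfect square in Q since 89 is squarefree and ≠ 1. Hence x^2 - 34x + 200 is irreducible over Q and is the minimal polynomial of α.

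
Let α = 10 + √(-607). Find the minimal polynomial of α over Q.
m_α(x) = x^2 - 20x + 707

From α - 10 = √(-607), squaring gives (α - 10)^2 = -607, i.e. α^2 - 20α + 100 = -607, so α^2 - 20α + 707 = 0. The discriminant of x^2 - 20x + 707 is (-20)^2 - 4·(707) = 400 - 2828 = -2428, and 4·(-607) is not a perfect square in Q since -607 is squarefree and ≠ 1. Hence x^2 - 20x + 707 is irreducible over Q and is the minimal polynomial of α.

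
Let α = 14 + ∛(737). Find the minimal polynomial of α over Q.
m_α(x) = x^3 - 42x^2 + 588x - 3481

Set β = α - 14 = ∛(737), so β^3 = 737. Then (α - 14)^3 - 737 = 0, i.e. α is a root of g(x) = (x - 14)^3 - 737 = x^3 - 42x^2 + 588x - 3481. Since g(x) = h(x - 14) where h(x) = x^3 - 737, and h is irreducible over Q (because 737 is not a perfect cube, so h has no rational root, and a monic cubic with no rational root is irreducible), g is also irreducible (irreducibility is preserved under the substitution x → x - 14). Hence m_α(x) = x^3 - 42x^2 + 588x - 3481.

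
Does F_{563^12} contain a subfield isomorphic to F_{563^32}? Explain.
No: F_{563^32} is not a subfield of F_{563^12}

F_{p^m} embeds in F_{p^n} iff m | n. Here 32 ∤ 12 (since 12 = 0·32 + 12 with remainder 12 ≠ 0), so F_{563^32} is not a subfield of F_{563^12}. Equivalently: if it were, the tower law would give 32 = [F_{563^32}:F_563] dividing [F_{563^12}:F_563] = 12, contradiction.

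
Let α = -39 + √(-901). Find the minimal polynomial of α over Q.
m_α(x) = x^2 + 78x + 2422

From α + 39 = √(-901), squaring gives (α + 39)^2 = -901, i.e. α^2 + 78α + 1521 = -901, so α^2 + 78α + 2422 = 0. The discriminant of x^2 + 78x + 2422 is (78)^2 - 4·(2422) = 6084 - 9688 = -3604, and 4·(-901) is not a perfect square in Q since -901 is squarefree and ≠ 1. Hence x^2 + 78x + 2422 is irreducible over Q and is the minimal polynomial of α.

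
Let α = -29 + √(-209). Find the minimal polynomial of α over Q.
m_α(x) = x^2 + 58x + 1050

From α + 29 = √(-209), squaring gives (α + 29)^2 = -209, i.e. α^2 + 58α + 841 = -209, so α^2 + 58α + 1050 = 0. The discriminant of x^2 + 58x + 1050 is (58)^2 - 4·(1050) = 3364 - 4200 = -836, and 4·(-209) is not a perfect square in Q since -209 is squarefree and ≠ 1. Hence x^2 + 58x + 1050 is irreducible over Q and is the minimal polynomial of α.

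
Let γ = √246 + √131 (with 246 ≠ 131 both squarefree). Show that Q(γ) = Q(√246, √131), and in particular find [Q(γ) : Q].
[Q(γ) : Q] = 4 (equivalently, Q(γ) = Q(√246, √131))

Obviously Q(γ) ⊆ Q(√246, √131), and [Q(√246, √131):Q] = 4 (since 246, 131 are distinct squarefree integers > 1 with 32226 not a perfect square). To show equality we compute the minimal polynomial of γ. From γ = √246 + √131: γ^2 = 246 + 2√(32226) + 131 = 377 + 2√(32226), so γ^2 - 377 = 2√(32226); squaring, (γ^2 - 377)^2 = 4·32226, i.e. γ^4 - 754γ^2 + 142129 - 128904 = 0, i.e. γ^4 - 754γ^2 + 13225 = 0. So γ is a root of x^4 - 754x^2 + 13225. This polynomial is irreducible over Q: it has no rational root (each ±√246 ± √131 is irrational), and any factorization into two quadratics over Q would force √(32226) ∈ Q (pairing opposite roots) or √246, √131 ∈ Q (other pairings), all impossible. Hence [Q(γ):Q] = 4 = [Q(√246, √131):Q], so Q(γ) = Q(√246, √131).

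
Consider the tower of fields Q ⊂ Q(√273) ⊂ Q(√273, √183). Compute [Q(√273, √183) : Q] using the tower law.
[Q(√273, √183) : Q] = 4

[Q(√273):Q] = 2 (min poly x^2 - 273, irreducible since 273 is squarefree > 1). For the top step, suppose √183 ∈ Q(√273), say √183 = c + d√273 with c, d ∈ Q. Squaring: 183 = c^2 + 273d^2 + 2cd√273. Since √273 ∉ Q this forces 2cd = 0. If d = 0 then √183 = c ∈ Q, contradicting 183 squarefree > 1. If c = 0 then 183 = 273d^2, so 273·183 = (273d)^2 is a perfect square in Q — but 273·183 = 49959 is not a perfect square (since 273 and 183 are distinct squarefree integers). Contradiction. Hence √183 ∉ Q(√273), so x^2 - 183 stays irreducible over Q(√273) and [Q(√273, √183) : Q(√273)] = 2. By the tower law, [Q(√273, √183) : Q] = 2 · 2 = 4.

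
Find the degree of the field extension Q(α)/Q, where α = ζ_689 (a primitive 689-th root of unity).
[Q(α):Q] = 624

The minimal polynomial of ζ_689 over Q is the 689-th cyclotomic polynomial Φ_689(x), which is irreducible over Q and has degree φ(689) = 624. Hence [Q(α):Q] = φ(689) = 624.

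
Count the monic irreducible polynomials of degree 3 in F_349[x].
There are 14169400 monic irreducible polynomials of degree 3 over F_349

Each element of F_{349^3} that lies in no proper subfield is a root of exactly one monic irreducible of degree 3 over F_349, and each such polynomial has 3 distinct roots in F_{349^3}. By Möbius inversion the count is N_349(3) = (1/3) Σ_{d|3} μ(3/d) · 349^d = (1/3)(μ(3)·349^1 + μ(1)·349^3) = 42508200/3 = 14169400.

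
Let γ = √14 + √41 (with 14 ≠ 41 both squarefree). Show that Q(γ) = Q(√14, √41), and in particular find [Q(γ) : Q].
[Q(γ) : Q] = 4 (equivalently, Q(γ) = Q(√14, √41))

Obviously Q(γ) ⊆ Q(√14, √41), and [Q(√14, √41):Q] = 4 (since 14, 41 are distinct squarefree integers > 1 with 574 not a perfect square). To show equality we compute the minimal polynomial of γ. From γ = √14 + √41: γ^2 = 14 + 2√(574) + 41 = 55 + 2√(574), so γ^2 - 55 = 2√(574); squaring, (γ^2 - 55)^2 = 4·574, i.e. γ^4 - 110γ^2 + 3025 - 2296 = 0, i.e. γ^4 - 110γ^2 + 729 = 0. So γ is a root of x^4 - 110x^2 + 729. This polynomial is irreducible over Q: it has no rational root (each ±√14 ± √41 is irrational), and any factorization into two quadratics over Q would force √(574) ∈ Q (pairing opposite roots) or √14, √41 ∈ Q (other pairings), all impossible. Hence [Q(γ):Q] = 4 = [Q(√14, √41):Q], so Q(γ) = Q(√14, √41).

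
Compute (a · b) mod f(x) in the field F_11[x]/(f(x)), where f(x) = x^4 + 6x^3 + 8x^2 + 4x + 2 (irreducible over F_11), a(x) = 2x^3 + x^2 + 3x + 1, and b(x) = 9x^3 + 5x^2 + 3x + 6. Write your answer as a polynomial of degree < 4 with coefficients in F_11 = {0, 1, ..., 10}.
a · b ≡ 3x^3 + 7x^2 + 5x + 8 (mod f(x))

Multiply in F_11[x]: a(x)·b(x) = (2x^3 + x^2 + 3x + 1)·(9x^3 + 5x^2 + 3x + 6) = 7x^6 + 8x^5 + 5x^4 + 6x^3 + 9x^2 + 10x + 6. This has degree ≥ 4, so divide by f(x) over F_11: 7x^6 + 8x^5 + 5x^4 + 6x^3 + 9x^2 + 10x + 6 = (7x^2 + 10x + 10)·(x^4 + 6x^3 + 8x^2 + 4x + 2) + (3x^3 + 7x^2 + 5x + 8). Hence a·b ≡ 3x^3 + 7x^2 + 5x + 8 (mod f). (F_11[x]/(f) is a field with 11^4 = 14641 elements since f is irreducible of degree 4.)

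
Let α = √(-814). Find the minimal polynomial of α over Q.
m_α(x) = x^2 + 814

α satisfies α^2 + 814 = 0, so x^2 + 814 annihilates α. Since d = -814 is squarefree and ≠ 1, it is not a perfect square in Q, so x^2 + 814 has no rational root and is therefore irreducible over Q (a degree-2 polynomial over a field is irreducible iff it has no root). Hence m_α(x) = x^2 + 814.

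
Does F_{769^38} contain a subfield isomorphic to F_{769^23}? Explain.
No: F_{769^23} is not a subfield of F_{769^38}

F_{p^m} embeds in F_{p^n} iff m | n. Here 23 ∤ 38 (since 38 = 1·23 + 15 with remainder 15 ≠ 0), so F_{769^23} is not a subfield of F_{769^38}. Equivalently: if it were, the tower law would give 23 = [F_{769^23}:F_769] dividing [F_{769^38}:F_769] = 38, contradiction.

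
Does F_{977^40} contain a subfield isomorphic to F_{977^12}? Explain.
No: F_{977^12} is not a subfield of F_{977^40}

F_{p^m} embeds in F_{p^n} iff m | n. Here 12 ∤ 40 (since 40 = 3·12 + 4 with remainder 4 ≠ 0), so F_{977^12} is not a subfield of F_{977^40}. Equivalently: if it were, the tower law would give 12 = [F_{977^12}:F_977] dividing [F_{977^40}:F_977] = 40, contradiction.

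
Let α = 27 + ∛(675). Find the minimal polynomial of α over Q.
m_α(x) = x^3 - 81x^2 + 2187x - 20358

Set β = α - 27 = ∛(675), so β^3 = 675. Then (α - 27)^3 - 675 = 0, i.e. α is a root of g(x) = (x - 27)^3 - 675 = x^3 - 81x^2 + 2187x - 20358. Since g(x) = h(x - 27) where h(x) = x^3 - 675, and h is irreducible over Q (because 675 is not a perfect cube, so h has no rational root, and a monic cubic with no rational root is irreducible), g is also irreducible (irreducibility is preserved under the substitution x → x - 27). Hence m_α(x) = x^3 - 81x^2 + 2187x - 20358.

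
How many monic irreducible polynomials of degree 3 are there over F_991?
There are 324413760 monic irreducible polynomials of degree 3 over F_991

Each element of F_{991^3} that lies in no proper subfield is a root of exactly one monic irreducible of degree 3 over F_991, and each such polynomial has 3 distinct roots in F_{991^3}. By Möbius inversion the count is N_991(3) = (1/3) Σ_{d|3} μ(3/d) · 991^d = (1/3)(μ(3)·991^1 + μ(1)·991^3) = 973241280/3 = 324413760.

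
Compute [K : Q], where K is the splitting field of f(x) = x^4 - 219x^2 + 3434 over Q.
[K : Q] = 4

Solving the quadratic in x^2: x^2 = (219 ± √(219^2 - 4·3434))/2 = (219 ± √34225)/2 = (219 ± 185)/2, giving x^2 = 17 or x^2 = 202. So f(x) = (x^2 - 17)(x^2 - 202) and the roots of f are ±√17, ±√202. Hence the splitting field is K = Q(√17, √202). Since 17 and 202 are distinct squarefree integers > 1, their product 3434 is not a perfect square, so √202 ∉ Q(√17). By the tower law [K:Q] = [Q(√17,√202):Q(√17)] · [Q(√17):Q] = 2 · 2 = 4.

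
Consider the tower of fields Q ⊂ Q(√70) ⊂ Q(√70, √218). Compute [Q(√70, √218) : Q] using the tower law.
[Q(√70, √218) : Q] = 4

[Q(√70):Q] = 2 (min poly x^2 - 70, irreducible since 70 is squarefree > 1). For the top step, suppose √218 ∈ Q(√70), say √218 = c + d√70 with c, d ∈ Q. Squaring: 218 = c^2 + 70d^2 + 2cd√70. Since √70 ∉ Q this forces 2cd = 0. If d = 0 then √218 = c ∈ Q, contradicting 218 squarefree > 1. If c = 0 then 218 = 70d^2, so 70·218 = (70d)^2 is a perfect square in Q — but 70·218 = 15260 is not a perfect square (since 70 and 218 are distinct squarefree integers). Contradiction. Hence √218 ∉ Q(√70), so x^2 - 218 stays irreducible over Q(√70) and [Q(√70, √218) : Q(√70)] = 2. By the tower law, [Q(√70, √218) : Q] = 2 · 2 = 4.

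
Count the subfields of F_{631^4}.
F_{631^4} has 3 subfields

The subfields of F_{p^n} are exactly the fields F_{p^d} for d | n (each is the fixed field of the unique index-d subgroup of Gal(F_{p^n}/F_p) ≅ Z/nZ). The divisors of n = 4 are {1, 2, 4}, giving 3 subfields: F_{631^1}, F_{631^2}, F_{631^4}.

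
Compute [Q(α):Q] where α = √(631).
[Q(α):Q] = 2

[Q(α):Q] equals the degree of the minimal polynomial of α. Here α^2 = 631 and x^2 - 631 is irreducible (d = 631 is squarefree, ≠ 1, hence not a square), so deg(m_α) = 2. Thus [Q(α):Q] = 2.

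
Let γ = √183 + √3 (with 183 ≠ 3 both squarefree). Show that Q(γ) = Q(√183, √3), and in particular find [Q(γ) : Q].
[Q(γ) : Q] = 4 (equivalently, Q(γ) = Q(√183, √3))

Obviously Q(γ) ⊆ Q(√183, √3), and [Q(√183, √3):Q] = 4 (since 183, 3 are distinct squarefree integers > 1 with 549 not a perfect square). To show equality we compute the minimal polynomial of γ. From γ = √183 + √3: γ^2 = 183 + 2√(549) + 3 = 186 + 2√(549), so γ^2 - 186 = 2√(549); squaring, (γ^2 - 186)^2 = 4·549, i.e. γ^4 - 372γ^2 + 34596 - 2196 = 0, i.e. γ^4 - 372γ^2 + 32400 = 0. So γ is a root of x^4 - 372x^2 + 32400. This polynomial is irreducible over Q: it has no rational root (each ±√183 ± √3 is irrational), and any factorization into two quadratics over Q would force √(549) ∈ Q (pairing opposite roots) or √183, √3 ∈ Q (other pairings), all impossible. Hence [Q(γ):Q] = 4 = [Q(√183, √3):Q], so Q(γ) = Q(√183, √3).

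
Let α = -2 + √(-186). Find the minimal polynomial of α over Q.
m_α(x) = x^2 + 4x + 190

From α + 2 = √(-186), squaring gives (α + 2)^2 = -186, i.e. α^2 + 4α + 4 = -186, so α^2 + 4α + 190 = 0. The discriminant of x^2 + 4x + 190 is (4)^2 - 4·(190) = 16 - 760 = -744, and 4·(-186) is not a perfect square in Q since -186 is squarefree and ≠ 1. Hence x^2 + 4x + 190 is irreducible over Q and is the minimal polynomial of α.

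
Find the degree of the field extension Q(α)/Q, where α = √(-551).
[Q(α):Q] = 2

[Q(α):Q] equals the degree of the minimal polynomial of α. Here α^2 = -551 and x^2 + 551 is irreducible (d = -551 is squarefree, ≠ 1, hence not a square), so deg(m_α) = 2. Thus [Q(α):Q] = 2.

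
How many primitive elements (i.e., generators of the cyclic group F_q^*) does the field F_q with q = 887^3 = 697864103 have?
There are φ(697864102) = 321358752 primitive elements

F_q^* is cyclic of order q - 1 = 697864102. A cyclic group of order m has exactly φ(m) generators. Here m = 697864102 = 2 · 13 · 443 · 60589, so the number of primitive elements is φ(697864102) = 321358752.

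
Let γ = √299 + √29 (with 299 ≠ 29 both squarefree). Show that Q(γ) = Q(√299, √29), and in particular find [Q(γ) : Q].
[Q(γ) : Q] = 4 (equivalently, Q(γ) = Q(√299, √29))

Obviously Q(γ) ⊆ Q(√299, √29), and [Q(√299, √29):Q] = 4 (since 299, 29 are distinct squarefree integers > 1 with 8671 not a perfect square). To show equality we compute the minimal polynomial of γ. From γ = √299 + √29: γ^2 = 299 + 2√(8671) + 29 = 328 + 2√(8671), so γ^2 - 328 = 2√(8671); squaring, (γ^2 - 328)^2 = 4·8671, i.e. γ^4 - 656γ^2 + 107584 - 34684 = 0, i.e. γ^4 - 656γ^2 + 72900 = 0. So γ is a root of x^4 - 656x^2 + 72900. This polynomial is irreducible over Q: it has no rational root (each ±√299 ± √29 is irrational), and any factorization into two quadratics over Q would force √(8671) ∈ Q (pairing opposite roots) or √299, √29 ∈ Q (other pairings), all impossible. Hence [Q(γ):Q] = 4 = [Q(√299, √29):Q], so Q(γ) = Q(√299, √29).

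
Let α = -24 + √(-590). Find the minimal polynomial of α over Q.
m_α(x) = x^2 + 48x + 1166

From α + 24 = √(-590), squaring gives (α + 24)^2 = -590, i.e. α^2 + 48α + 576 = -590, so α^2 + 48α + 1166 = 0. The discriminant of x^2 + 48x + 1166 is (48)^2 - 4·(1166) = 2304 - 4664 = -2360, and 4·(-590) is not a perfect square in Q since -590 is squarefree and ≠ 1. Hence x^2 + 48x + 1166 is irreducible over Q and is the minimal polynomial of α.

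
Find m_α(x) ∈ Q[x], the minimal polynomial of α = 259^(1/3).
m_α(x) = x^3 - 259

α satisfies α^3 = 259, so x^3 - 259 annihilates α. By the rational root test, a rational root p/q (in lowest terms) of x^3 - 259 would satisfy p^3 = 259 q^3, forcing q = 1 and p^3 = 259; but 259 is not a perfect cube, contradiction. A monic cubic over Q with no rational root is irreducible (any nontrivial factorization would include a linear factor). Hence x^3 - 259 is the minimal polynomial of α, and in particular [Q(α):Q] = 3.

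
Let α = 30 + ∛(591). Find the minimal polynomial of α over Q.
m_α(x) = x^3 - 90x^2 + 2700x - 27591

Set β = α - 30 = ∛(591), so β^3 = 591. Then (α - 30)^3 - 591 = 0, i.e. α is a root of g(x) = (x - 30)^3 - 591 = x^3 - 90x^2 + 2700x - 27591. Since g(x) = h(x - 30) where h(x) = x^3 - 591, and h is irreducible over Q (because 591 is not a perfect cube, so h has no rational root, and a monic cubic with no rational root is irreducible), g is also irreducible (irreducibility is preserved under the substitution x → x - 30). Hence m_α(x) = x^3 - 90x^2 + 2700x - 27591.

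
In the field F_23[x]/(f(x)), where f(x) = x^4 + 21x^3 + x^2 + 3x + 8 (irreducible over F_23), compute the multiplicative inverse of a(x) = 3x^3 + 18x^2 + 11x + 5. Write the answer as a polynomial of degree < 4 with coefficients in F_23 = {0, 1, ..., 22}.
a(x)^(-1) ≡ 22x^3 + 7x^2 + 3x + 19 (mod f(x))

Since f is irreducible over F_23, F_23[x]/(f) is a field and a(x) ≠ 0 has an inverse. Apply the extended Euclidean algorithm to f(x) and a(x) in F_23[x]: f(x) = (8x + 5)·a(x) + (7x^2 + 6);  a(x) = (7x + 19)·(7x^2 + 6) + (15x + 6);  (7x^2 + 6) = (2x + 13)·(15x + 6) + (20). The last nonzero remainder is the constant 20 = gcd(f, a) in F_23. Back-substituting through the division chain expresses 20 = s(x)·a(x) + t(x)·f(x) with s(x) ≡ 3x^3 + 2x^2 + 14x + 12 (mod f), so (3x^3 + 2x^2 + 14x + 12)·a(x) ≡ 20 (mod f). Multiplying by 20^(-1) ≡ 15 in F_23 gives a(x)^(-1) ≡ 15·(3x^3 + 2x^2 + 14x + 12) ≡ 22x^3 + 7x^2 + 3x + 19 (mod f). Check: (3x^3 + 18x^2 + 11x + 5)·(22x^3 + 7x^2 + 3x + 19) = 20x^6 + 3x^5 + 9x^4 + 22x^3 + 19x^2 + 17x + 3 ≡ 1 (mod x^4 + 21x^3 + x^2 + 3x + 8).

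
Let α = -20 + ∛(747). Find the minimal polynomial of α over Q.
m_α(x) = x^3 + 60x^2 + 1200x + 7253

Set β = α + 20 = ∛(747), so β^3 = 747. Then (α + 20)^3 - 747 = 0, i.e. α is a root of g(x) = (x + 20)^3 - 747 = x^3 + 60x^2 + 1200x + 7253. Since g(x) = h(x + 20) where h(x) = x^3 - 747, and h is irreducible over Q (because 747 is not a perfect cube, so h has no rational root, and a monic cubic with no rational root is irreducible), g is also irreducible (irreducibility is preserved under the substitution x → x + 20). Hence m_α(x) = x^3 + 60x^2 + 1200x + 7253.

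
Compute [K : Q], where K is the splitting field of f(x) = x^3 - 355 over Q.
[K : Q] = 6

The roots of x^3 - 355 are ∛355, ω∛355, ω^2∛355 where ω = e^(2πi/3) is a primitive cube root of unity, so K = Q(∛355, ω). Now [Q(∛355):Q] = 3 (since 355 is not a perfect cube, x^3 - 355 is irreducible) and [Q(ω):Q] = 2. Both 2 and 3 divide [K:Q], and [K:Q] ≤ 3·2 = 6, so [K:Q] = 6. (Equivalently: Q(∛355) ⊂ R but ω ∉ R, so [K : Q(∛355)] = 2.)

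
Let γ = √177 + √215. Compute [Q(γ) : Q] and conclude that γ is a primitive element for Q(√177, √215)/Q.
[Q(γ) : Q] = 4 (equivalently, Q(γ) = Q(√177, √215))

Obviously Q(γ) ⊆ Q(√177, √215), and [Q(√177, √215):Q] = 4 (since 177, 215 are distinct squarefree integers > 1 with 38055 not a perfect square). To show equality we compute the minimal polynomial of γ. From γ = √177 + √215: γ^2 = 177 + 2√(38055) + 215 = 392 + 2√(38055), so γ^2 - 392 = 2√(38055); squaring, (γ^2 - 392)^2 = 4·38055, i.e. γ^4 - 784γ^2 + 153664 - 152220 = 0, i.e. γ^4 - 784γ^2 + 1444 = 0. So γ is a root of x^4 - 784x^2 + 1444. This polynomial is irreducible over Q: it has no rational root (each ±√177 ± √215 is irrational), and any factorization into two quadratics over Q would force √(38055) ∈ Q (pairing opposite roots) or √177, √215 ∈ Q (other pairings), all impossible. Hence [Q(γ):Q] = 4 = [Q(√177, √215):Q], so Q(γ) = Q(√177, √215).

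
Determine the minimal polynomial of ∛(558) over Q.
m_α(x) = x^3 - 558

α satisfies α^3 = 558, so x^3 - 558 annihilates α. By the rational root test, a rational root p/q (in lowest terms) of x^3 - 558 would satisfy p^3 = 558 q^3, forcing q = 1 and p^3 = 558; but 558 is not a perfect cube, contradiction. A monic cubic over Q with no rational root is irreducible (any nontrivial factorization would include a linear factor). Hence x^3 - 558 is the minimal polynomial of α, and in particular [Q(α):Q] = 3.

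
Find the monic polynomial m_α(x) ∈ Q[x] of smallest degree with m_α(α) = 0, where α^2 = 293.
m_α(x) = x^2 - 293

α satisfies α^2 - 293 = 0, so x^2 - 293 annihilates α. Since d = 293 is squarefree and ≠ 1, it is not a perfect square in Q, so x^2 - 293 has no rational root and is therefore irreducible over Q (a degree-2 polynomial over a field is irreducible iff it has no root). Hence m_α(x) = x^2 - 293.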